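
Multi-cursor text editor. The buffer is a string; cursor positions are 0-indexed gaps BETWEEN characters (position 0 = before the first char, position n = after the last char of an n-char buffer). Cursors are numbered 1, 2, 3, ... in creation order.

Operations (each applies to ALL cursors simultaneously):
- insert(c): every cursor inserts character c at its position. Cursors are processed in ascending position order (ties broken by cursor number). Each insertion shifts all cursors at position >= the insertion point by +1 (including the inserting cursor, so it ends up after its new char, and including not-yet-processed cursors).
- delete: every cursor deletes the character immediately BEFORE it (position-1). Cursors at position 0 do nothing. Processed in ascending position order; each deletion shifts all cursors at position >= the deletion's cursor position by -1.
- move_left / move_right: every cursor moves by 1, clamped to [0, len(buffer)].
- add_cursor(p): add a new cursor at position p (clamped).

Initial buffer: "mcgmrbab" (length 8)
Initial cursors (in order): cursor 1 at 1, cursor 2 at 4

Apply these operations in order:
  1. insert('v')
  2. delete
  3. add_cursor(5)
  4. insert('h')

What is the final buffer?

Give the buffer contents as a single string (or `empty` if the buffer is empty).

After op 1 (insert('v')): buffer="mvcgmvrbab" (len 10), cursors c1@2 c2@6, authorship .1...2....
After op 2 (delete): buffer="mcgmrbab" (len 8), cursors c1@1 c2@4, authorship ........
After op 3 (add_cursor(5)): buffer="mcgmrbab" (len 8), cursors c1@1 c2@4 c3@5, authorship ........
After op 4 (insert('h')): buffer="mhcgmhrhbab" (len 11), cursors c1@2 c2@6 c3@8, authorship .1...2.3...

Answer: mhcgmhrhbab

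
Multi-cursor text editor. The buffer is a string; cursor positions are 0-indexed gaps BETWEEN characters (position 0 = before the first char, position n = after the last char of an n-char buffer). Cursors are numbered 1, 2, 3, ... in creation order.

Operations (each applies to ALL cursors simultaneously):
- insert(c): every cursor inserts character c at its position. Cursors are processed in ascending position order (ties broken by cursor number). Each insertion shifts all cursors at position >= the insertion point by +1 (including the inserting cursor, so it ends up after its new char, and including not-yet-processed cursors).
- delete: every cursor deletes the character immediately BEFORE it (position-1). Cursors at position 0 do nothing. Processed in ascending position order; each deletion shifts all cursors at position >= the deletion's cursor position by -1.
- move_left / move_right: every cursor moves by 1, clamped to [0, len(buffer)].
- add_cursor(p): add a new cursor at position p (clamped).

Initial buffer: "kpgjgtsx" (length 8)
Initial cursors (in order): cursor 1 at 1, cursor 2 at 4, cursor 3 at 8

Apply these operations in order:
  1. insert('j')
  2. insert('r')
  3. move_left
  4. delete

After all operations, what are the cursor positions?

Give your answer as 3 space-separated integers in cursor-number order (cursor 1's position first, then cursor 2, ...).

After op 1 (insert('j')): buffer="kjpgjjgtsxj" (len 11), cursors c1@2 c2@6 c3@11, authorship .1...2....3
After op 2 (insert('r')): buffer="kjrpgjjrgtsxjr" (len 14), cursors c1@3 c2@8 c3@14, authorship .11...22....33
After op 3 (move_left): buffer="kjrpgjjrgtsxjr" (len 14), cursors c1@2 c2@7 c3@13, authorship .11...22....33
After op 4 (delete): buffer="krpgjrgtsxr" (len 11), cursors c1@1 c2@5 c3@10, authorship .1...2....3

Answer: 1 5 10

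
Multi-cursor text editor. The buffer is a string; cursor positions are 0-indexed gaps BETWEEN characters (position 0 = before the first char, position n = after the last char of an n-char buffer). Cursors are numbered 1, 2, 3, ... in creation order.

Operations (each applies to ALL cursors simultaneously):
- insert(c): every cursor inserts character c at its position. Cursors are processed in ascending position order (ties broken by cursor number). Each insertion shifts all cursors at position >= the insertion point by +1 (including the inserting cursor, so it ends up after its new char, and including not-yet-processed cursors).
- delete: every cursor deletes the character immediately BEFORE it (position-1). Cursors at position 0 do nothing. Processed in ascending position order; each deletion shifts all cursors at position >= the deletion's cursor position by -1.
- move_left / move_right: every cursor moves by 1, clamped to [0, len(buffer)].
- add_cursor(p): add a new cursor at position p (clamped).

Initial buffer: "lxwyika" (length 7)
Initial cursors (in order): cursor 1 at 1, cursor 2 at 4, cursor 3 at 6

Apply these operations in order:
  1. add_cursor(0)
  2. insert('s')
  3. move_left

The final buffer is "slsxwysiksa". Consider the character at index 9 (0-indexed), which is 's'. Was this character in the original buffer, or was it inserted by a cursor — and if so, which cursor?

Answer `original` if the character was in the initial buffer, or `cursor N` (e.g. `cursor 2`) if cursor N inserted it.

Answer: cursor 3

Derivation:
After op 1 (add_cursor(0)): buffer="lxwyika" (len 7), cursors c4@0 c1@1 c2@4 c3@6, authorship .......
After op 2 (insert('s')): buffer="slsxwysiksa" (len 11), cursors c4@1 c1@3 c2@7 c3@10, authorship 4.1...2..3.
After op 3 (move_left): buffer="slsxwysiksa" (len 11), cursors c4@0 c1@2 c2@6 c3@9, authorship 4.1...2..3.
Authorship (.=original, N=cursor N): 4 . 1 . . . 2 . . 3 .
Index 9: author = 3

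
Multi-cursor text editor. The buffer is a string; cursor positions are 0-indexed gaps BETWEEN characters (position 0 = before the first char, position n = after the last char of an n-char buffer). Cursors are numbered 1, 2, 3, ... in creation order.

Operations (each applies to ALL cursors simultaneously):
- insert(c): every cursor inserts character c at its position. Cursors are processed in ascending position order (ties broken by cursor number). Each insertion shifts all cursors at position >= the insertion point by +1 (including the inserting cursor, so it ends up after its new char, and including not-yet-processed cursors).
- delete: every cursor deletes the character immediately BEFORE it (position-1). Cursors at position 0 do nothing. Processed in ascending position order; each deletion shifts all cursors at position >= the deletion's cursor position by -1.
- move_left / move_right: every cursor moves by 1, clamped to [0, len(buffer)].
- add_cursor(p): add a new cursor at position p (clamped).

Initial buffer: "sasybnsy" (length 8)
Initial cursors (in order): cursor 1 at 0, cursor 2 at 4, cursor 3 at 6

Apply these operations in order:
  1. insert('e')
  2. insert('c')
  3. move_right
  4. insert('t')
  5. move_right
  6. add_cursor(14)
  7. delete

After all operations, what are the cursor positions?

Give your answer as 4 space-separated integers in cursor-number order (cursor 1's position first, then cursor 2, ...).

After op 1 (insert('e')): buffer="esasyebnesy" (len 11), cursors c1@1 c2@6 c3@9, authorship 1....2..3..
After op 2 (insert('c')): buffer="ecsasyecbnecsy" (len 14), cursors c1@2 c2@8 c3@12, authorship 11....22..33..
After op 3 (move_right): buffer="ecsasyecbnecsy" (len 14), cursors c1@3 c2@9 c3@13, authorship 11....22..33..
After op 4 (insert('t')): buffer="ecstasyecbtnecsty" (len 17), cursors c1@4 c2@11 c3@16, authorship 11.1...22.2.33.3.
After op 5 (move_right): buffer="ecstasyecbtnecsty" (len 17), cursors c1@5 c2@12 c3@17, authorship 11.1...22.2.33.3.
After op 6 (add_cursor(14)): buffer="ecstasyecbtnecsty" (len 17), cursors c1@5 c2@12 c4@14 c3@17, authorship 11.1...22.2.33.3.
After op 7 (delete): buffer="ecstsyecbtest" (len 13), cursors c1@4 c2@10 c4@11 c3@13, authorship 11.1..22.23.3

Answer: 4 10 13 11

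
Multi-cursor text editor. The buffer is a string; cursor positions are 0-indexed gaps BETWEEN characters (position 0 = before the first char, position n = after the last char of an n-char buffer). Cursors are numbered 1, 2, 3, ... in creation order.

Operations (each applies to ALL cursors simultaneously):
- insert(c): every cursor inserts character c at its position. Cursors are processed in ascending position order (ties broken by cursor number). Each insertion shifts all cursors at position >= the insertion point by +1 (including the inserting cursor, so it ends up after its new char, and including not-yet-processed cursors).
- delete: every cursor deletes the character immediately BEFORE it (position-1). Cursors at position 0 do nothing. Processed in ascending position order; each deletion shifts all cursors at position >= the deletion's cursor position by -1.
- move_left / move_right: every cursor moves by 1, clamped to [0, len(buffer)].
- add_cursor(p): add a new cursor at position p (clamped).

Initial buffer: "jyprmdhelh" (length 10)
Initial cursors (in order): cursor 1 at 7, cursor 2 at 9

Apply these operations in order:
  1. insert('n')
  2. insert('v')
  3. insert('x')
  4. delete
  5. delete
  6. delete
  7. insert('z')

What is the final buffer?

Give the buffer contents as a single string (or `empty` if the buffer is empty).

After op 1 (insert('n')): buffer="jyprmdhnelnh" (len 12), cursors c1@8 c2@11, authorship .......1..2.
After op 2 (insert('v')): buffer="jyprmdhnvelnvh" (len 14), cursors c1@9 c2@13, authorship .......11..22.
After op 3 (insert('x')): buffer="jyprmdhnvxelnvxh" (len 16), cursors c1@10 c2@15, authorship .......111..222.
After op 4 (delete): buffer="jyprmdhnvelnvh" (len 14), cursors c1@9 c2@13, authorship .......11..22.
After op 5 (delete): buffer="jyprmdhnelnh" (len 12), cursors c1@8 c2@11, authorship .......1..2.
After op 6 (delete): buffer="jyprmdhelh" (len 10), cursors c1@7 c2@9, authorship ..........
After op 7 (insert('z')): buffer="jyprmdhzelzh" (len 12), cursors c1@8 c2@11, authorship .......1..2.

Answer: jyprmdhzelzh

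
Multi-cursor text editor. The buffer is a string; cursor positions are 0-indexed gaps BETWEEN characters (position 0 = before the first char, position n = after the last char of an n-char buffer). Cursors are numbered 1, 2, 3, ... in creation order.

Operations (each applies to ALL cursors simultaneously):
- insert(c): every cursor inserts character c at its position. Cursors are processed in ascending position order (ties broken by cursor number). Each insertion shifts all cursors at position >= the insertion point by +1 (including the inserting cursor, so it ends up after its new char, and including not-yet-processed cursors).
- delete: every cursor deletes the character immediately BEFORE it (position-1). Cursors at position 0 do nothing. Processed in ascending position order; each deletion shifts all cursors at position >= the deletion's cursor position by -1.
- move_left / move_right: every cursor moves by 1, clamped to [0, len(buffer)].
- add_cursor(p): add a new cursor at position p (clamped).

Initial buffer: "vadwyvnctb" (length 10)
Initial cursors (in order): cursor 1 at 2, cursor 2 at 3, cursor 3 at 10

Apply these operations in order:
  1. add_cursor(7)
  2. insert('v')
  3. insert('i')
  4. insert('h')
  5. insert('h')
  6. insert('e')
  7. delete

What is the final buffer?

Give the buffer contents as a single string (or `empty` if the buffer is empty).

After op 1 (add_cursor(7)): buffer="vadwyvnctb" (len 10), cursors c1@2 c2@3 c4@7 c3@10, authorship ..........
After op 2 (insert('v')): buffer="vavdvwyvnvctbv" (len 14), cursors c1@3 c2@5 c4@10 c3@14, authorship ..1.2....4...3
After op 3 (insert('i')): buffer="vavidviwyvnvictbvi" (len 18), cursors c1@4 c2@7 c4@13 c3@18, authorship ..11.22....44...33
After op 4 (insert('h')): buffer="vavihdvihwyvnvihctbvih" (len 22), cursors c1@5 c2@9 c4@16 c3@22, authorship ..111.222....444...333
After op 5 (insert('h')): buffer="vavihhdvihhwyvnvihhctbvihh" (len 26), cursors c1@6 c2@11 c4@19 c3@26, authorship ..1111.2222....4444...3333
After op 6 (insert('e')): buffer="vavihhedvihhewyvnvihhectbvihhe" (len 30), cursors c1@7 c2@13 c4@22 c3@30, authorship ..11111.22222....44444...33333
After op 7 (delete): buffer="vavihhdvihhwyvnvihhctbvihh" (len 26), cursors c1@6 c2@11 c4@19 c3@26, authorship ..1111.2222....4444...3333

Answer: vavihhdvihhwyvnvihhctbvihh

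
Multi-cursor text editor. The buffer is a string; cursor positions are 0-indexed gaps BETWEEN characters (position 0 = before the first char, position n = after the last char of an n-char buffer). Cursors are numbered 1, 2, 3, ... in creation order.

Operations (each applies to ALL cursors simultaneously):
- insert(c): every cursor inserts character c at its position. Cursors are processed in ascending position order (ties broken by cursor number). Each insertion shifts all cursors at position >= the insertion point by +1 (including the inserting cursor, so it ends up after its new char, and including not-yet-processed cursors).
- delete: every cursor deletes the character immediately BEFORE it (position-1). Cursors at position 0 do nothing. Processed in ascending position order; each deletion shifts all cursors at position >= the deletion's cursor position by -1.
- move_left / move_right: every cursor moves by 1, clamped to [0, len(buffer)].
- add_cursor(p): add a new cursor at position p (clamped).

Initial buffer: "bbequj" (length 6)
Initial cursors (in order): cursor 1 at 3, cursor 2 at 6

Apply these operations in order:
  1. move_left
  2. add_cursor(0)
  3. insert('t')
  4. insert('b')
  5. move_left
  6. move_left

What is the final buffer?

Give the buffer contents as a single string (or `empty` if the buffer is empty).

After op 1 (move_left): buffer="bbequj" (len 6), cursors c1@2 c2@5, authorship ......
After op 2 (add_cursor(0)): buffer="bbequj" (len 6), cursors c3@0 c1@2 c2@5, authorship ......
After op 3 (insert('t')): buffer="tbbtequtj" (len 9), cursors c3@1 c1@4 c2@8, authorship 3..1...2.
After op 4 (insert('b')): buffer="tbbbtbequtbj" (len 12), cursors c3@2 c1@6 c2@11, authorship 33..11...22.
After op 5 (move_left): buffer="tbbbtbequtbj" (len 12), cursors c3@1 c1@5 c2@10, authorship 33..11...22.
After op 6 (move_left): buffer="tbbbtbequtbj" (len 12), cursors c3@0 c1@4 c2@9, authorship 33..11...22.

Answer: tbbbtbequtbj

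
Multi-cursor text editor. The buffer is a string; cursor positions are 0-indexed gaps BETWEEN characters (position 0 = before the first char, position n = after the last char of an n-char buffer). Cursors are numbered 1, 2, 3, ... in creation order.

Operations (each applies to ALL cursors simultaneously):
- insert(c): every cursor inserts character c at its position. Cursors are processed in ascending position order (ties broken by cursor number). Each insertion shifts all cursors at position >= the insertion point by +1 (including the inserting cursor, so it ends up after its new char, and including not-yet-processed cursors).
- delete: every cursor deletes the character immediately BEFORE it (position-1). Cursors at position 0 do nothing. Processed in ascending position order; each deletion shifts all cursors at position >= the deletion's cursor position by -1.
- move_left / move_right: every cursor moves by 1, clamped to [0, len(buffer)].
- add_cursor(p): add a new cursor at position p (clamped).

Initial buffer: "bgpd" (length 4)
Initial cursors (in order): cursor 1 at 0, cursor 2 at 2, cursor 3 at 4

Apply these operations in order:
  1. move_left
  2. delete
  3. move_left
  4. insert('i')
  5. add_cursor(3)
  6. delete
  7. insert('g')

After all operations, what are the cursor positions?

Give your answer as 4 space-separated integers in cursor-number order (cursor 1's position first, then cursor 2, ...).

After op 1 (move_left): buffer="bgpd" (len 4), cursors c1@0 c2@1 c3@3, authorship ....
After op 2 (delete): buffer="gd" (len 2), cursors c1@0 c2@0 c3@1, authorship ..
After op 3 (move_left): buffer="gd" (len 2), cursors c1@0 c2@0 c3@0, authorship ..
After op 4 (insert('i')): buffer="iiigd" (len 5), cursors c1@3 c2@3 c3@3, authorship 123..
After op 5 (add_cursor(3)): buffer="iiigd" (len 5), cursors c1@3 c2@3 c3@3 c4@3, authorship 123..
After op 6 (delete): buffer="gd" (len 2), cursors c1@0 c2@0 c3@0 c4@0, authorship ..
After op 7 (insert('g')): buffer="gggggd" (len 6), cursors c1@4 c2@4 c3@4 c4@4, authorship 1234..

Answer: 4 4 4 4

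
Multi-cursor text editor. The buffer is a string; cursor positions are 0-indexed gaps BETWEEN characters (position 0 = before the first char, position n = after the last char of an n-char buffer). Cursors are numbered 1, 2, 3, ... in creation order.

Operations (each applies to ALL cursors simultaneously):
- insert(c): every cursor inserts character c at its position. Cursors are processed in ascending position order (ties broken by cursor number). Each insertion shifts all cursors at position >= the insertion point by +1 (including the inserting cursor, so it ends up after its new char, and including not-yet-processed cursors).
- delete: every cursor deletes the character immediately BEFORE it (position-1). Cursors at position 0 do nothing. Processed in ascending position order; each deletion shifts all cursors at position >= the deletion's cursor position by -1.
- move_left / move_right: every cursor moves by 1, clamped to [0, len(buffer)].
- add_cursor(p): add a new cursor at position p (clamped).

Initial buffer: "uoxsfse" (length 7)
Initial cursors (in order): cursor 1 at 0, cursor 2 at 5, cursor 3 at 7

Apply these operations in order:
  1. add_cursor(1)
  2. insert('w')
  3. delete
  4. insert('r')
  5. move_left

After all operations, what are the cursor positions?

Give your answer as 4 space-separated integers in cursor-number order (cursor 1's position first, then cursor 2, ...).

After op 1 (add_cursor(1)): buffer="uoxsfse" (len 7), cursors c1@0 c4@1 c2@5 c3@7, authorship .......
After op 2 (insert('w')): buffer="wuwoxsfwsew" (len 11), cursors c1@1 c4@3 c2@8 c3@11, authorship 1.4....2..3
After op 3 (delete): buffer="uoxsfse" (len 7), cursors c1@0 c4@1 c2@5 c3@7, authorship .......
After op 4 (insert('r')): buffer="ruroxsfrser" (len 11), cursors c1@1 c4@3 c2@8 c3@11, authorship 1.4....2..3
After op 5 (move_left): buffer="ruroxsfrser" (len 11), cursors c1@0 c4@2 c2@7 c3@10, authorship 1.4....2..3

Answer: 0 7 10 2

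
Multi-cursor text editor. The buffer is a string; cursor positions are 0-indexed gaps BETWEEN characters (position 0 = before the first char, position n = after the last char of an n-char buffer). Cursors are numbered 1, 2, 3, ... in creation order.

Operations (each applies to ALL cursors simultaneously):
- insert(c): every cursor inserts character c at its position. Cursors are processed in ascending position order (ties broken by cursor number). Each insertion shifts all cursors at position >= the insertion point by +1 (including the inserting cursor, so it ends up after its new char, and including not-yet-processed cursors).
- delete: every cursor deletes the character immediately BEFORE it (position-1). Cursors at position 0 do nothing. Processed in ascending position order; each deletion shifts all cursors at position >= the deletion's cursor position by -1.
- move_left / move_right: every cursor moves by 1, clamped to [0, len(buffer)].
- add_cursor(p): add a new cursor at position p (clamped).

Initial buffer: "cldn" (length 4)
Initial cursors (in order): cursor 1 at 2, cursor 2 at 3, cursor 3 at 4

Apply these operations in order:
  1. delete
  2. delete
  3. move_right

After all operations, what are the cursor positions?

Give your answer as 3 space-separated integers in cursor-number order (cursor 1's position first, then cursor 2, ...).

After op 1 (delete): buffer="c" (len 1), cursors c1@1 c2@1 c3@1, authorship .
After op 2 (delete): buffer="" (len 0), cursors c1@0 c2@0 c3@0, authorship 
After op 3 (move_right): buffer="" (len 0), cursors c1@0 c2@0 c3@0, authorship 

Answer: 0 0 0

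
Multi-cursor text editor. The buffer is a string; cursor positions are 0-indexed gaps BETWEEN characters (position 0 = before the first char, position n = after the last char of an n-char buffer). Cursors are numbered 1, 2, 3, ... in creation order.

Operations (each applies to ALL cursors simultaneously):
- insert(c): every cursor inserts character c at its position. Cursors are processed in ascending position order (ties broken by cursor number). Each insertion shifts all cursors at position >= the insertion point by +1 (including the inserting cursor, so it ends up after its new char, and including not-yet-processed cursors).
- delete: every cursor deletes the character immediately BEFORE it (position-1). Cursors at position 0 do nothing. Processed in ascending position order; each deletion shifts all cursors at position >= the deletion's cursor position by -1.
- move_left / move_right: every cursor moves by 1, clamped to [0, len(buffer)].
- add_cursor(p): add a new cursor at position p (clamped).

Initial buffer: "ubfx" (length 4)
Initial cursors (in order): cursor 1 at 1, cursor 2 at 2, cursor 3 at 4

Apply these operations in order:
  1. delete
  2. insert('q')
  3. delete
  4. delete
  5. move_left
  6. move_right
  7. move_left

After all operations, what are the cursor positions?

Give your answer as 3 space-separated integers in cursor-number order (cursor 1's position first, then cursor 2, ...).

After op 1 (delete): buffer="f" (len 1), cursors c1@0 c2@0 c3@1, authorship .
After op 2 (insert('q')): buffer="qqfq" (len 4), cursors c1@2 c2@2 c3@4, authorship 12.3
After op 3 (delete): buffer="f" (len 1), cursors c1@0 c2@0 c3@1, authorship .
After op 4 (delete): buffer="" (len 0), cursors c1@0 c2@0 c3@0, authorship 
After op 5 (move_left): buffer="" (len 0), cursors c1@0 c2@0 c3@0, authorship 
After op 6 (move_right): buffer="" (len 0), cursors c1@0 c2@0 c3@0, authorship 
After op 7 (move_left): buffer="" (len 0), cursors c1@0 c2@0 c3@0, authorship 

Answer: 0 0 0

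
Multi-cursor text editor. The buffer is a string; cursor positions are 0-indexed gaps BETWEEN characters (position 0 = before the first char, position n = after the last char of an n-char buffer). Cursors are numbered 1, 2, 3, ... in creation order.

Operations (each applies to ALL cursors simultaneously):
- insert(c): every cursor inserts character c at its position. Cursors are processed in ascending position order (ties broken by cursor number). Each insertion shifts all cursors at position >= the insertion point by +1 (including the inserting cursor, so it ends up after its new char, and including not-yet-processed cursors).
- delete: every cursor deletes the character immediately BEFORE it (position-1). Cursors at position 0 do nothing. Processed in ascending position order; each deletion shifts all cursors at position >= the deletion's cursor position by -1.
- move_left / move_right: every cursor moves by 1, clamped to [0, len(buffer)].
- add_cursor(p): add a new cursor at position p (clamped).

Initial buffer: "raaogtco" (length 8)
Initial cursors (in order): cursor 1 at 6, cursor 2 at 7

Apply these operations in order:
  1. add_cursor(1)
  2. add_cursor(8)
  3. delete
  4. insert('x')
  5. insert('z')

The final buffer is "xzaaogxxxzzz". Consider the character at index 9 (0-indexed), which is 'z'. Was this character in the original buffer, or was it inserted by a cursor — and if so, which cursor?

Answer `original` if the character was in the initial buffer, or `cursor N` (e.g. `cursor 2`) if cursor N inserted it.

After op 1 (add_cursor(1)): buffer="raaogtco" (len 8), cursors c3@1 c1@6 c2@7, authorship ........
After op 2 (add_cursor(8)): buffer="raaogtco" (len 8), cursors c3@1 c1@6 c2@7 c4@8, authorship ........
After op 3 (delete): buffer="aaog" (len 4), cursors c3@0 c1@4 c2@4 c4@4, authorship ....
After op 4 (insert('x')): buffer="xaaogxxx" (len 8), cursors c3@1 c1@8 c2@8 c4@8, authorship 3....124
After op 5 (insert('z')): buffer="xzaaogxxxzzz" (len 12), cursors c3@2 c1@12 c2@12 c4@12, authorship 33....124124
Authorship (.=original, N=cursor N): 3 3 . . . . 1 2 4 1 2 4
Index 9: author = 1

Answer: cursor 1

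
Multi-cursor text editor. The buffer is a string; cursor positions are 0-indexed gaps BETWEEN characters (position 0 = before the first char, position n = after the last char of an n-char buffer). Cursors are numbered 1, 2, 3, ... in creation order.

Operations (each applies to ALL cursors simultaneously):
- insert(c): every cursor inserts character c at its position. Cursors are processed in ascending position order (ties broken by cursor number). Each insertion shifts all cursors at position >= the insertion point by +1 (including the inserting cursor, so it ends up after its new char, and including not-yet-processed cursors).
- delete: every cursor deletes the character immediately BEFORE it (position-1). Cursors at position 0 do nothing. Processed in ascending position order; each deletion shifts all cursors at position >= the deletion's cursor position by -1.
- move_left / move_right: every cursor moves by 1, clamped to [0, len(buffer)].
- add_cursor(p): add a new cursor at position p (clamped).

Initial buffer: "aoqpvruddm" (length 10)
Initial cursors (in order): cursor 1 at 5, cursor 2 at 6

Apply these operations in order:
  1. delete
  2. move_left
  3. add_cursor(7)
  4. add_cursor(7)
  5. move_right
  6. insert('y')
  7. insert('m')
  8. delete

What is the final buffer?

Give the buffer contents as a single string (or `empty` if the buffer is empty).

Answer: aoqpyyuddmyy

Derivation:
After op 1 (delete): buffer="aoqpuddm" (len 8), cursors c1@4 c2@4, authorship ........
After op 2 (move_left): buffer="aoqpuddm" (len 8), cursors c1@3 c2@3, authorship ........
After op 3 (add_cursor(7)): buffer="aoqpuddm" (len 8), cursors c1@3 c2@3 c3@7, authorship ........
After op 4 (add_cursor(7)): buffer="aoqpuddm" (len 8), cursors c1@3 c2@3 c3@7 c4@7, authorship ........
After op 5 (move_right): buffer="aoqpuddm" (len 8), cursors c1@4 c2@4 c3@8 c4@8, authorship ........
After op 6 (insert('y')): buffer="aoqpyyuddmyy" (len 12), cursors c1@6 c2@6 c3@12 c4@12, authorship ....12....34
After op 7 (insert('m')): buffer="aoqpyymmuddmyymm" (len 16), cursors c1@8 c2@8 c3@16 c4@16, authorship ....1212....3434
After op 8 (delete): buffer="aoqpyyuddmyy" (len 12), cursors c1@6 c2@6 c3@12 c4@12, authorship ....12....34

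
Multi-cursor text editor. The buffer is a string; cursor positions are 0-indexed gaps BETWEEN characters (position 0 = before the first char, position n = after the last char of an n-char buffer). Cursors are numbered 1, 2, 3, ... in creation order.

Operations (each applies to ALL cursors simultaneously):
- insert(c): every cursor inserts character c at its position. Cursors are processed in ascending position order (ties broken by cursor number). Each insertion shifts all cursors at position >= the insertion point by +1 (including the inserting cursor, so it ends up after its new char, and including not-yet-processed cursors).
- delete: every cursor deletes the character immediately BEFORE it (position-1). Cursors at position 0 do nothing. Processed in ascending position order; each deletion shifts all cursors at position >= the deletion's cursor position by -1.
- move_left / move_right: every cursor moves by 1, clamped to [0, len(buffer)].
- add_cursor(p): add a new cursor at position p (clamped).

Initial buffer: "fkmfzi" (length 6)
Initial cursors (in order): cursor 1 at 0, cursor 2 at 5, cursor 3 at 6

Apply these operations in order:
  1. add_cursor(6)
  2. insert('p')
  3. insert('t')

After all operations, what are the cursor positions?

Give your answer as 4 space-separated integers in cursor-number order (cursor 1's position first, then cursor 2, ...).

Answer: 2 9 14 14

Derivation:
After op 1 (add_cursor(6)): buffer="fkmfzi" (len 6), cursors c1@0 c2@5 c3@6 c4@6, authorship ......
After op 2 (insert('p')): buffer="pfkmfzpipp" (len 10), cursors c1@1 c2@7 c3@10 c4@10, authorship 1.....2.34
After op 3 (insert('t')): buffer="ptfkmfzptipptt" (len 14), cursors c1@2 c2@9 c3@14 c4@14, authorship 11.....22.3434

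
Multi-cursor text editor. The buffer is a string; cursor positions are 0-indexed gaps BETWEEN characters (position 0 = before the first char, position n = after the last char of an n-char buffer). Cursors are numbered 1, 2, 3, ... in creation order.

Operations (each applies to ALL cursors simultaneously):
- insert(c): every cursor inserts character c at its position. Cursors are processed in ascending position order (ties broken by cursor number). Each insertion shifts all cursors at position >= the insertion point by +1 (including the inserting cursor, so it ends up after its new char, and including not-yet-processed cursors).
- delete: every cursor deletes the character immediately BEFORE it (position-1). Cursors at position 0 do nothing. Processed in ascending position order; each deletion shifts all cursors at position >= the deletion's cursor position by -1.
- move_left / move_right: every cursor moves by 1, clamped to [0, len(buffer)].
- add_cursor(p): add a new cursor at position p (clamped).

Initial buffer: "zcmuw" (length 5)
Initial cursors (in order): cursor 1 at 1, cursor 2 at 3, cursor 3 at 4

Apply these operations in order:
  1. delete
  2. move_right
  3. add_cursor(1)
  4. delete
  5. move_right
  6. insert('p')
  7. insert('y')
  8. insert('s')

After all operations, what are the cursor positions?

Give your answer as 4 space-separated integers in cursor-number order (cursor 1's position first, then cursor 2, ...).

After op 1 (delete): buffer="cw" (len 2), cursors c1@0 c2@1 c3@1, authorship ..
After op 2 (move_right): buffer="cw" (len 2), cursors c1@1 c2@2 c3@2, authorship ..
After op 3 (add_cursor(1)): buffer="cw" (len 2), cursors c1@1 c4@1 c2@2 c3@2, authorship ..
After op 4 (delete): buffer="" (len 0), cursors c1@0 c2@0 c3@0 c4@0, authorship 
After op 5 (move_right): buffer="" (len 0), cursors c1@0 c2@0 c3@0 c4@0, authorship 
After op 6 (insert('p')): buffer="pppp" (len 4), cursors c1@4 c2@4 c3@4 c4@4, authorship 1234
After op 7 (insert('y')): buffer="ppppyyyy" (len 8), cursors c1@8 c2@8 c3@8 c4@8, authorship 12341234
After op 8 (insert('s')): buffer="ppppyyyyssss" (len 12), cursors c1@12 c2@12 c3@12 c4@12, authorship 123412341234

Answer: 12 12 12 12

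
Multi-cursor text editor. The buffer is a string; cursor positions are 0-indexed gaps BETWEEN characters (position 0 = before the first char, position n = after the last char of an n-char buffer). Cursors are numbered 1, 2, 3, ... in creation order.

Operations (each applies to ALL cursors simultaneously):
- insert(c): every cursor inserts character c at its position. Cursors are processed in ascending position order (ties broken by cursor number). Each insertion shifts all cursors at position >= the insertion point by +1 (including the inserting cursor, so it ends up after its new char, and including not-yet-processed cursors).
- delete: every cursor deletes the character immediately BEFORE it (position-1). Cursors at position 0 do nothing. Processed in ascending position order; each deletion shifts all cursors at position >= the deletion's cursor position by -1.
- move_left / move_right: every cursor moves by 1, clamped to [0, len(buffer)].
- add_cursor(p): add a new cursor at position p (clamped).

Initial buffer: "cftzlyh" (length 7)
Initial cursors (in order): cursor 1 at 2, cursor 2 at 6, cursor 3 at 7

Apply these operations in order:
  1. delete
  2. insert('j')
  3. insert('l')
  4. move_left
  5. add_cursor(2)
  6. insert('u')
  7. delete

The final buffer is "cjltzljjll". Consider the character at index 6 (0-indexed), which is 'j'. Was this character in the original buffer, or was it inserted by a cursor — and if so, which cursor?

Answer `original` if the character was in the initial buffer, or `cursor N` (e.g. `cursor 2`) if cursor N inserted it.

Answer: cursor 2

Derivation:
After op 1 (delete): buffer="ctzl" (len 4), cursors c1@1 c2@4 c3@4, authorship ....
After op 2 (insert('j')): buffer="cjtzljj" (len 7), cursors c1@2 c2@7 c3@7, authorship .1...23
After op 3 (insert('l')): buffer="cjltzljjll" (len 10), cursors c1@3 c2@10 c3@10, authorship .11...2323
After op 4 (move_left): buffer="cjltzljjll" (len 10), cursors c1@2 c2@9 c3@9, authorship .11...2323
After op 5 (add_cursor(2)): buffer="cjltzljjll" (len 10), cursors c1@2 c4@2 c2@9 c3@9, authorship .11...2323
After op 6 (insert('u')): buffer="cjuultzljjluul" (len 14), cursors c1@4 c4@4 c2@13 c3@13, authorship .1141...232233
After op 7 (delete): buffer="cjltzljjll" (len 10), cursors c1@2 c4@2 c2@9 c3@9, authorship .11...2323
Authorship (.=original, N=cursor N): . 1 1 . . . 2 3 2 3
Index 6: author = 2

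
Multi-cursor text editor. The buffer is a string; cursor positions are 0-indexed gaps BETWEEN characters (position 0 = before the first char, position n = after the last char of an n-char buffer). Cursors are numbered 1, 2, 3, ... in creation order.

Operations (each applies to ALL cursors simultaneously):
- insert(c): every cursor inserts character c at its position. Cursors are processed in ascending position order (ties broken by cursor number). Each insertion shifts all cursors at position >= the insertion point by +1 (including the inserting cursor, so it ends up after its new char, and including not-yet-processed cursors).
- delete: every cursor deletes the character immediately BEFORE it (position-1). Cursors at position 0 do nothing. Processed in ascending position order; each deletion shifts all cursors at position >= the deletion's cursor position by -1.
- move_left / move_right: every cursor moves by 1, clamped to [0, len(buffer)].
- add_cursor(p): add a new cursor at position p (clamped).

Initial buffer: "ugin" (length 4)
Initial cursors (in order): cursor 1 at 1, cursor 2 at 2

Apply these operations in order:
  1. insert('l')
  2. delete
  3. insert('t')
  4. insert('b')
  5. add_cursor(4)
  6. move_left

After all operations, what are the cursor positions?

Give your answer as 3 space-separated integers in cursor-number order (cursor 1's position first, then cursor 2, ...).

Answer: 2 5 3

Derivation:
After op 1 (insert('l')): buffer="ulglin" (len 6), cursors c1@2 c2@4, authorship .1.2..
After op 2 (delete): buffer="ugin" (len 4), cursors c1@1 c2@2, authorship ....
After op 3 (insert('t')): buffer="utgtin" (len 6), cursors c1@2 c2@4, authorship .1.2..
After op 4 (insert('b')): buffer="utbgtbin" (len 8), cursors c1@3 c2@6, authorship .11.22..
After op 5 (add_cursor(4)): buffer="utbgtbin" (len 8), cursors c1@3 c3@4 c2@6, authorship .11.22..
After op 6 (move_left): buffer="utbgtbin" (len 8), cursors c1@2 c3@3 c2@5, authorship .11.22..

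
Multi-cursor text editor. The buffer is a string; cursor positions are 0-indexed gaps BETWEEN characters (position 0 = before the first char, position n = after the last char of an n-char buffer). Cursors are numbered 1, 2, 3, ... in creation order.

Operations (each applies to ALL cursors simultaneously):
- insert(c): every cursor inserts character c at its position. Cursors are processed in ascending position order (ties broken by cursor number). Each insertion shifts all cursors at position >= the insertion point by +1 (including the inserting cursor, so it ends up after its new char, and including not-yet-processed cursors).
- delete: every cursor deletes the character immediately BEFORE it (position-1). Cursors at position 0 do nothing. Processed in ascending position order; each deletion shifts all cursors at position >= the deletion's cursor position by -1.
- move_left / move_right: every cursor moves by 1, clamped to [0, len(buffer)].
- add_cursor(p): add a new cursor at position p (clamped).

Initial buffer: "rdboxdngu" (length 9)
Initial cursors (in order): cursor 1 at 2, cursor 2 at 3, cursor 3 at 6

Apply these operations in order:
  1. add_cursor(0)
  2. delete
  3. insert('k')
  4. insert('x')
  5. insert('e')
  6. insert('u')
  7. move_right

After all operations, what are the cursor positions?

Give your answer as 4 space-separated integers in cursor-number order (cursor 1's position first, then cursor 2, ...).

After op 1 (add_cursor(0)): buffer="rdboxdngu" (len 9), cursors c4@0 c1@2 c2@3 c3@6, authorship .........
After op 2 (delete): buffer="roxngu" (len 6), cursors c4@0 c1@1 c2@1 c3@3, authorship ......
After op 3 (insert('k')): buffer="krkkoxkngu" (len 10), cursors c4@1 c1@4 c2@4 c3@7, authorship 4.12..3...
After op 4 (insert('x')): buffer="kxrkkxxoxkxngu" (len 14), cursors c4@2 c1@7 c2@7 c3@11, authorship 44.1212..33...
After op 5 (insert('e')): buffer="kxerkkxxeeoxkxengu" (len 18), cursors c4@3 c1@10 c2@10 c3@15, authorship 444.121212..333...
After op 6 (insert('u')): buffer="kxeurkkxxeeuuoxkxeungu" (len 22), cursors c4@4 c1@13 c2@13 c3@19, authorship 4444.12121212..3333...
After op 7 (move_right): buffer="kxeurkkxxeeuuoxkxeungu" (len 22), cursors c4@5 c1@14 c2@14 c3@20, authorship 4444.12121212..3333...

Answer: 14 14 20 5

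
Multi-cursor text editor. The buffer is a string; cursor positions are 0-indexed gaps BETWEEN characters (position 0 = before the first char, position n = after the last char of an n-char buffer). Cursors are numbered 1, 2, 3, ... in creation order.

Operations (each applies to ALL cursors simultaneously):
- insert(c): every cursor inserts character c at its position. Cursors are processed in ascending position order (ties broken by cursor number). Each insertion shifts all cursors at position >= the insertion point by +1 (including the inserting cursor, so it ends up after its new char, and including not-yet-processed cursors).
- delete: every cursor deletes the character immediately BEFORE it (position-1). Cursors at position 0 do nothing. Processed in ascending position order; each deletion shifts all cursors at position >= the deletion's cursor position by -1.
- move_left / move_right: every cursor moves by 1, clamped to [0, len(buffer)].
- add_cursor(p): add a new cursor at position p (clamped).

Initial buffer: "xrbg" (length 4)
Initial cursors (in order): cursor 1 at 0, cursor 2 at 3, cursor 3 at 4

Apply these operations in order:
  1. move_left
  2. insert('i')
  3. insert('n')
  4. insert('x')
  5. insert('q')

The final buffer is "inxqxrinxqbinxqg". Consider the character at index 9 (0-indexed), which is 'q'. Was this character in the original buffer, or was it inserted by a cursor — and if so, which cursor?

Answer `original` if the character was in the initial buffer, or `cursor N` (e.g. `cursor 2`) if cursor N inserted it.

Answer: cursor 2

Derivation:
After op 1 (move_left): buffer="xrbg" (len 4), cursors c1@0 c2@2 c3@3, authorship ....
After op 2 (insert('i')): buffer="ixribig" (len 7), cursors c1@1 c2@4 c3@6, authorship 1..2.3.
After op 3 (insert('n')): buffer="inxrinbing" (len 10), cursors c1@2 c2@6 c3@9, authorship 11..22.33.
After op 4 (insert('x')): buffer="inxxrinxbinxg" (len 13), cursors c1@3 c2@8 c3@12, authorship 111..222.333.
After op 5 (insert('q')): buffer="inxqxrinxqbinxqg" (len 16), cursors c1@4 c2@10 c3@15, authorship 1111..2222.3333.
Authorship (.=original, N=cursor N): 1 1 1 1 . . 2 2 2 2 . 3 3 3 3 .
Index 9: author = 2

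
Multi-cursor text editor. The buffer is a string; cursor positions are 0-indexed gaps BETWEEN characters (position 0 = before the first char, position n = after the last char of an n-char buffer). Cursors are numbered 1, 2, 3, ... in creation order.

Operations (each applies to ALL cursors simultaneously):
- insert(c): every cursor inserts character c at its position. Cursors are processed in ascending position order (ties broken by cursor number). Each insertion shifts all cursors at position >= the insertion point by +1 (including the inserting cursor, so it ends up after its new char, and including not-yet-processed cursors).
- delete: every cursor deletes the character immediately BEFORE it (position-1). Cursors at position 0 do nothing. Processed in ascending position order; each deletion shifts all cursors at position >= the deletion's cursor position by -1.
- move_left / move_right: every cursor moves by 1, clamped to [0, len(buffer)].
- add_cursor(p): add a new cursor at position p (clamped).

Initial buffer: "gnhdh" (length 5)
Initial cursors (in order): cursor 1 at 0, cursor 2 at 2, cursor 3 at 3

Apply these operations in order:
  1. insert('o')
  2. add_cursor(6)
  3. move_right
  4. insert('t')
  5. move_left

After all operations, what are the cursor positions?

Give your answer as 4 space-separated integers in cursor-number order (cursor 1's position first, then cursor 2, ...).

After op 1 (insert('o')): buffer="ognohodh" (len 8), cursors c1@1 c2@4 c3@6, authorship 1..2.3..
After op 2 (add_cursor(6)): buffer="ognohodh" (len 8), cursors c1@1 c2@4 c3@6 c4@6, authorship 1..2.3..
After op 3 (move_right): buffer="ognohodh" (len 8), cursors c1@2 c2@5 c3@7 c4@7, authorship 1..2.3..
After op 4 (insert('t')): buffer="ogtnohtodtth" (len 12), cursors c1@3 c2@7 c3@11 c4@11, authorship 1.1.2.23.34.
After op 5 (move_left): buffer="ogtnohtodtth" (len 12), cursors c1@2 c2@6 c3@10 c4@10, authorship 1.1.2.23.34.

Answer: 2 6 10 10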